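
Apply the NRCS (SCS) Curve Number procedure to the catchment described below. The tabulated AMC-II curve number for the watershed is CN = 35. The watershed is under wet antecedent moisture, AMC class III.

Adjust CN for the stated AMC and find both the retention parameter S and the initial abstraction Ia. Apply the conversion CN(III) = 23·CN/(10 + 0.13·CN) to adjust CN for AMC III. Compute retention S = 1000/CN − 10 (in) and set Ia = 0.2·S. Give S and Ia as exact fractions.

Wet (AMC III): CN(III) = 23·35/(10 + 0.13·35) = 805/(291/20) = 16100/291 ≈ 55.326
Max retention: S = 1000/(16100/291) − 10 = 1300/161 in (≈ 8.075 in)
Ia = 0.2·(1300/161) = 260/161 in ≈ 1.615 in

S = 1300/161 in ≈ 8.075 in; Ia = 260/161 in ≈ 1.615 in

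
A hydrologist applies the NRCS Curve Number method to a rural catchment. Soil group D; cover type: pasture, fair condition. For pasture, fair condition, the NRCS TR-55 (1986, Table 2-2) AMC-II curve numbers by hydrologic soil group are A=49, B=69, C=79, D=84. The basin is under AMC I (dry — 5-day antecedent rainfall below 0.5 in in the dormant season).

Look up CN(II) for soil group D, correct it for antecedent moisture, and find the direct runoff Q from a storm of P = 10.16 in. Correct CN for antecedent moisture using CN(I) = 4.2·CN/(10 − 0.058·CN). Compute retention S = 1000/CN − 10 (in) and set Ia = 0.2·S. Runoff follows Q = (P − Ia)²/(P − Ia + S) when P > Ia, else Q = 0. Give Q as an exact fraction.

Q = 5203428098/837977175 in ≈ 6.210 in

NRCS table: pasture, fair condition, soil group D → CN(II) = 84
CN(I) from CN(II)=84: (4.2·84)/(10 − 0.058·84) = 44100/641 ≈ 68.799
S = 1000/(44100/641) − 10 = 2000/441 in ≈ 4.535 in
Ia = 0.2·(2000/441) = 400/441 in ≈ 0.907 in
Since P=10.160 > Ia=0.907: effective rainfall P−Ia = 102014/11025 in
Q: (102014/11025)² ÷ (152014/11025) = 5203428098/837977175 in (≈ 6.210 in)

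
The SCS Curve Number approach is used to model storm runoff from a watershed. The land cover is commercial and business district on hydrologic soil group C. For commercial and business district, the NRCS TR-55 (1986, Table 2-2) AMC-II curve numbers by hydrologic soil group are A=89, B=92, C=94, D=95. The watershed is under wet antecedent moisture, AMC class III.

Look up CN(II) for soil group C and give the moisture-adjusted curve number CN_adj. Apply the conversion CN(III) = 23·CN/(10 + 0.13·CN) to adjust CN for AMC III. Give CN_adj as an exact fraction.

CN_adj = 108100/1111 ≈ 97.300

NRCS table: commercial and business district, soil group C → CN(II) = 94
CN(III) from CN(II)=94: (23·94)/(10 + 0.13·94) = 108100/1111 ≈ 97.300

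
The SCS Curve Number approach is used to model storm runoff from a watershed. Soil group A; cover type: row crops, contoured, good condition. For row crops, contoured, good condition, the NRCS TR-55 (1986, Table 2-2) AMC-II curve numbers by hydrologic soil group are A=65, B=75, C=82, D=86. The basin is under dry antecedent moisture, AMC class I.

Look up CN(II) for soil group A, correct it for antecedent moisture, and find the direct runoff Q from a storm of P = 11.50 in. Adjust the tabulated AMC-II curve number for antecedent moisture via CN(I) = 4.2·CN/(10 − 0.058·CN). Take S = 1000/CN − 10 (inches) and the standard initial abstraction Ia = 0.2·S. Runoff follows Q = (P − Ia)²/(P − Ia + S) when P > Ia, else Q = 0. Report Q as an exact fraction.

NRCS table: row crops, contoured, good condition, soil group A → CN(II) = 65
Adjust CN=65 to AMC I: 4.2·65/(10 − 0.058·65) → 273 ÷ (623/100) = 3900/89 ≈ 43.820
S = 1000/(3900/89) − 10 = 500/39 in ≈ 12.821 in
Ia = 0.2S: 0.2·12.821 = 2.564 in (exactly 100/39)
Excess rainfall: 11.500 − 2.564 = 8.936 in; P > Ia so Q > 0
Q = (697/78)²/((697/78) + 500/39) = (485809/6084)/(1697/78) = 485809/132366 in ≈ 3.670 in

Q = 485809/132366 in ≈ 3.670 in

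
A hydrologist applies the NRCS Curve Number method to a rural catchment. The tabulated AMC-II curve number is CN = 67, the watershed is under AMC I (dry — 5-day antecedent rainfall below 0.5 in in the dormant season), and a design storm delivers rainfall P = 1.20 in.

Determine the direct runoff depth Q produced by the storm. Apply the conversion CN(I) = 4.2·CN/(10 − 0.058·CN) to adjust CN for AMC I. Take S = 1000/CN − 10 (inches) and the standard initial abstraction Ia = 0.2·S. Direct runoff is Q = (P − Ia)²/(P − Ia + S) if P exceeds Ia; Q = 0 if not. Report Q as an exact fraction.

CN(I) from CN(II)=67: (4.2·67)/(10 − 0.058·67) = 46900/1019 ≈ 46.026
Retention S: 1000/CN − 10 with CN=46.026 → S = 5500/469 ≈ 11.727 in
Ia = 0.2S: 0.2·11.727 = 2.345 in (exactly 1100/469)
P = 1.200 ≤ Ia = 2.345 in: entire storm abstracted, Q = 0.

Q = 0 in ≈ 0.000 in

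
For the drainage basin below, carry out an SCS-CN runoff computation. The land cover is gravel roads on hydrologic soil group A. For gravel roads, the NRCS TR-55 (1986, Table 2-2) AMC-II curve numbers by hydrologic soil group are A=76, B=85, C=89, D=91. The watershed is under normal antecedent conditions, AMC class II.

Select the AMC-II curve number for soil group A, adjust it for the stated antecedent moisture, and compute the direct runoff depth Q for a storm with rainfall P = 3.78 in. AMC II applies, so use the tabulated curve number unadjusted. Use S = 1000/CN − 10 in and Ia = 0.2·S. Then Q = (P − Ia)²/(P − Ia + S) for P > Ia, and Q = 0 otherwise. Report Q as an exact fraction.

Q = 2982027/1897150 in ≈ 1.572 in

NRCS table: gravel roads, soil group A → CN(II) = 76
AMC II — tabulated CN = 76 applies directly.
S = 1000/76 − 10 = 60/19 in ≈ 3.158 in
Ia = 0.2·(60/19) = 12/19 in ≈ 0.632 in
Excess rainfall: 3.780 − 0.632 = 3.148 in; P > Ia so Q > 0
Q: (2991/950)² ÷ (5991/950) = 2982027/1897150 in (≈ 1.572 in)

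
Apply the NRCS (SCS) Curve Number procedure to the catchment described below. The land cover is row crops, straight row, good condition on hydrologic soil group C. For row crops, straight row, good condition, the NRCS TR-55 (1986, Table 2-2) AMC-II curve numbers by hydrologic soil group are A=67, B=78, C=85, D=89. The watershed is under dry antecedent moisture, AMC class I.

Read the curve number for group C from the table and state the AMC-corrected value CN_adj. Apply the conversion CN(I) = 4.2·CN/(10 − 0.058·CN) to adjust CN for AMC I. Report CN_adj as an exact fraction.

NRCS table: row crops, straight row, good condition, soil group C → CN(II) = 85
CN(I) from CN(II)=85: (4.2·85)/(10 − 0.058·85) = 11900/169 ≈ 70.414

CN_adj = 11900/169 ≈ 70.414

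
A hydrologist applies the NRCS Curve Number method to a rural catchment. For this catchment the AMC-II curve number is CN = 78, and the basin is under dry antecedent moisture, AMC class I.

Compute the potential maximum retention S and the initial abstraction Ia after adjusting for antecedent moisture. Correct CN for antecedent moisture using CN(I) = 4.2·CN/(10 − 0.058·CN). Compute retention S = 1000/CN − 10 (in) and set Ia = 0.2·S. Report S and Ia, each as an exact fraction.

S = 5500/819 in ≈ 6.716 in; Ia = 1100/819 in ≈ 1.343 in

Adjust CN=78 to AMC I: 4.2·78/(10 − 0.058·78) → (1638/5) ÷ (1369/250) = 81900/1369 ≈ 59.825
Retention S: 1000/CN − 10 with CN=59.825 → S = 5500/819 ≈ 6.716 in
Ia = 0.2·(5500/819) = 1100/819 in ≈ 1.343 in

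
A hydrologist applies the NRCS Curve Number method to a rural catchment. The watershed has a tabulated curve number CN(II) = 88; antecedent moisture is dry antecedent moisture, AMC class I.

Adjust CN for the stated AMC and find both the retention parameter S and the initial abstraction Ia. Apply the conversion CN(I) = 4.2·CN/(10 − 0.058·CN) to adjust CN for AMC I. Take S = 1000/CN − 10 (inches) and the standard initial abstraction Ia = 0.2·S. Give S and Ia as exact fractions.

S = 250/77 in ≈ 3.247 in; Ia = 50/77 in ≈ 0.649 in

Dry (AMC I): CN(I) = 4.2·88/(10 − 0.058·88) = (1848/5)/(612/125) = 3850/51 ≈ 75.490
S = 1000/(3850/51) − 10 = 250/77 in ≈ 3.247 in
Ia = 0.2S: 0.2·3.247 = 0.649 in (exactly 50/77)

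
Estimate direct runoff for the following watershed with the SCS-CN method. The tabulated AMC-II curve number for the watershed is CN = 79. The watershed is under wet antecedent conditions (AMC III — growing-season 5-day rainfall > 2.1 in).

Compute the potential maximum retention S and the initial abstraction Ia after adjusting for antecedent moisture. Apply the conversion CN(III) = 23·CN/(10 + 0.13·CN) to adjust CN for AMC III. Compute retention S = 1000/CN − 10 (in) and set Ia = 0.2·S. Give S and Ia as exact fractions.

Adjust CN=79 to AMC III: 23·79/(10 + 0.13·79) → 1817 ÷ (2027/100) = 181700/2027 ≈ 89.640
S = 1000/(181700/2027) − 10 = 2100/1817 in ≈ 1.156 in
Ia = 0.2S: 0.2·1.156 = 0.231 in (exactly 420/1817)

S = 2100/1817 in ≈ 1.156 in; Ia = 420/1817 in ≈ 0.231 in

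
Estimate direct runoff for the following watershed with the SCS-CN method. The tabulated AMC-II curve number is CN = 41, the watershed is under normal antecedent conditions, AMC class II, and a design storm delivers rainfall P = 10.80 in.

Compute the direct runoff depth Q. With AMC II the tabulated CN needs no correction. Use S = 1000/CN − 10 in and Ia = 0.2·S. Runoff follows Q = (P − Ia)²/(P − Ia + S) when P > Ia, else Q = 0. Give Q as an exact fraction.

Q = 1318688/468835 in ≈ 2.813 in

CN(II) = 41; AMC II needs no correction.
Max retention: S = 1000/41 − 10 = 590/41 in (≈ 14.390 in)
Ia = 0.2S: 0.2·14.390 = 2.878 in (exactly 118/41)
Excess rainfall: 10.800 − 2.878 = 7.922 in; P > Ia so Q > 0
Q = (1624/205)²/((1624/205) + 590/41) = (2637376/42025)/(4574/205) = 1318688/468835 in ≈ 2.813 in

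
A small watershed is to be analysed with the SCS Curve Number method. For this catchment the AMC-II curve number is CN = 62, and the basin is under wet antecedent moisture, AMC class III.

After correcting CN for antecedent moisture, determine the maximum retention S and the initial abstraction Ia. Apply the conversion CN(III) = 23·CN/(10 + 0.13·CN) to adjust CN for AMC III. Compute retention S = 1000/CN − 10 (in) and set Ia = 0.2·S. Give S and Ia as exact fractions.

Wet (AMC III): CN(III) = 23·62/(10 + 0.13·62) = 1426/(903/50) = 71300/903 ≈ 78.959
Retention S: 1000/CN − 10 with CN=78.959 → S = 1900/713 ≈ 2.665 in
Ia = 0.2S: 0.2·2.665 = 0.533 in (exactly 380/713)

S = 1900/713 in ≈ 2.665 in; Ia = 380/713 in ≈ 0.533 in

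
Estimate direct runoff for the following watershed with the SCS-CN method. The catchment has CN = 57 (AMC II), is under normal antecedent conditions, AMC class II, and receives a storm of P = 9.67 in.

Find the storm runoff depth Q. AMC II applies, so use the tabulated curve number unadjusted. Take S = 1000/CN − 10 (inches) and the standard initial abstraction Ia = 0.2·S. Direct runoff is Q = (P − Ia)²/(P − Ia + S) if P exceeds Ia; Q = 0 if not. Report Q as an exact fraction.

Q = 2164017361/510258300 in ≈ 4.241 in

CN(II) = 57; AMC II needs no correction.
S = 1000/57 − 10 = 430/57 in ≈ 7.544 in
Ia = 0.2S: 0.2·7.544 = 1.509 in (exactly 86/57)
Since P=9.670 > Ia=1.509: effective rainfall P−Ia = 46519/5700 in
Q: (46519/5700)² ÷ (89519/5700) = 2164017361/510258300 in (≈ 4.241 in)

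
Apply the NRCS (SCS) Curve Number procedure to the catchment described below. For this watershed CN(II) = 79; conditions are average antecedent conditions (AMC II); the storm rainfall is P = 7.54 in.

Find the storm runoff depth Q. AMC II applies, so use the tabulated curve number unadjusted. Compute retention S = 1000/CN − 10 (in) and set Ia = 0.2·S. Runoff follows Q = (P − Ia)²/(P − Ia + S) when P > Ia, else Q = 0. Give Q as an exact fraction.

Q = 766348489/150822850 in ≈ 5.081 in

CN(II) = 79; AMC II needs no correction.
S = 1000/79 − 10 = 210/79 in ≈ 2.658 in
Ia = 0.2S: 0.2·2.658 = 0.532 in (exactly 42/79)
P − Ia = 7.540 − 0.532 = 27683/3950 ≈ 7.008 in (> 0, runoff occurs)
Q: (27683/3950)² ÷ (38183/3950) = 766348489/150822850 in (≈ 5.081 in)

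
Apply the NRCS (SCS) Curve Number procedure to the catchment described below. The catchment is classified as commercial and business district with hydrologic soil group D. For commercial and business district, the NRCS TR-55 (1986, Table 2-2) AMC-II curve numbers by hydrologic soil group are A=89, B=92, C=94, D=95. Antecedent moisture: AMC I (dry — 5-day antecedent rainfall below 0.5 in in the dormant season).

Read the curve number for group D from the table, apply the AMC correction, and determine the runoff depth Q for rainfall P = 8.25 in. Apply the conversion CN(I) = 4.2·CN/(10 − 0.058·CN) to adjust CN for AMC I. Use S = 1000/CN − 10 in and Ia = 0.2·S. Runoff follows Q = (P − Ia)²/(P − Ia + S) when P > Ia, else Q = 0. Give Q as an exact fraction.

NRCS table: commercial and business district, soil group D → CN(II) = 95
Dry (AMC I): CN(I) = 4.2·95/(10 − 0.058·95) = 399/(449/100) = 39900/449 ≈ 88.864
Max retention: S = 1000/(39900/449) − 10 = 500/399 in (≈ 1.253 in)
Ia = 0.2S: 0.2·1.253 = 0.251 in (exactly 100/399)
Since P=8.250 > Ia=0.251: effective rainfall P−Ia = 12767/1596 in
Runoff Q = (P−Ia)²/(P−Ia+S) = (7.999)²/(7.999+1.253) = 162996289/23568132 ≈ 6.916 in

Q = 162996289/23568132 in ≈ 6.916 in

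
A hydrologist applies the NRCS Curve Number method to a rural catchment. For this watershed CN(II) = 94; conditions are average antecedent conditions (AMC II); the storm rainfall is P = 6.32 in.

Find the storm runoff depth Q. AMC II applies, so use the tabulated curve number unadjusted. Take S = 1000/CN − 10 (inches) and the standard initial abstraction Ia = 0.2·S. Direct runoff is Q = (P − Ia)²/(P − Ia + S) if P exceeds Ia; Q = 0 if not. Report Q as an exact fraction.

Q = 26470088/4715275 in ≈ 5.614 in

AMC II — tabulated CN = 94 applies directly.
S = 1000/94 − 10 = 30/47 in ≈ 0.638 in
Ia = 0.2S: 0.2·0.638 = 0.128 in (exactly 6/47)
Excess rainfall: 6.320 − 0.128 = 6.192 in; P > Ia so Q > 0
Q: (7276/1175)² ÷ (8026/1175) = 26470088/4715275 in (≈ 5.614 in)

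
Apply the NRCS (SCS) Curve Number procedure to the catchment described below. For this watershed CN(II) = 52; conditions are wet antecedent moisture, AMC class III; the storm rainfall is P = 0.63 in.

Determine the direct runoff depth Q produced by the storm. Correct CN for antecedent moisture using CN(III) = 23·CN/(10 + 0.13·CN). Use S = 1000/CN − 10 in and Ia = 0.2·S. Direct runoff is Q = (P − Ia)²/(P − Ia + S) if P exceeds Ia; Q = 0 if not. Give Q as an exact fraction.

Q = 0 in ≈ 0.000 in

CN(III) from CN(II)=52: (23·52)/(10 + 0.13·52) = 29900/419 ≈ 71.360
Retention S: 1000/CN − 10 with CN=71.360 → S = 1200/299 ≈ 4.013 in
Initial abstraction Ia = S/5 = (1200/299)/5 = 240/299 ≈ 0.803 in
P = 0.630 ≤ Ia = 0.803 in: entire storm abstracted, Q = 0.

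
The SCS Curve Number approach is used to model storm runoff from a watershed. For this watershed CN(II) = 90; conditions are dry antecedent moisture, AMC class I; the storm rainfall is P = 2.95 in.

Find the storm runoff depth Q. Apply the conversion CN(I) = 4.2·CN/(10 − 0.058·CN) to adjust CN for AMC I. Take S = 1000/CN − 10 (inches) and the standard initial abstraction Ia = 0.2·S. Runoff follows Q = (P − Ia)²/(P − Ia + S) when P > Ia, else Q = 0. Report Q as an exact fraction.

Q = 83740801/72390780 in ≈ 1.157 in

Adjust CN=90 to AMC I: 4.2·90/(10 − 0.058·90) → 378 ÷ (239/50) = 18900/239 ≈ 79.079
S = 1000/(18900/239) − 10 = 500/189 in ≈ 2.646 in
Initial abstraction Ia = S/5 = (500/189)/5 = 100/189 ≈ 0.529 in
Since P=2.950 > Ia=0.529: effective rainfall P−Ia = 9151/3780 in
Q: (9151/3780)² ÷ (19151/3780) = 83740801/72390780 in (≈ 1.157 in)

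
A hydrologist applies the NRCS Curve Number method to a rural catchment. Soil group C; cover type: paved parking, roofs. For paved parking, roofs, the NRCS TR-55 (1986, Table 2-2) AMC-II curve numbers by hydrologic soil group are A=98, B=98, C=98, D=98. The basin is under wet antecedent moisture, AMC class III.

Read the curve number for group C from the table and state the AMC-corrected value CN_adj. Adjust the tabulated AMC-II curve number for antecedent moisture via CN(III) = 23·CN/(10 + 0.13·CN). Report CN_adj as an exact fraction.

CN_adj = 112700/1137 ≈ 99.120

NRCS table: paved parking, roofs, soil group C → CN(II) = 98
CN(III) from CN(II)=98: (23·98)/(10 + 0.13·98) = 112700/1137 ≈ 99.120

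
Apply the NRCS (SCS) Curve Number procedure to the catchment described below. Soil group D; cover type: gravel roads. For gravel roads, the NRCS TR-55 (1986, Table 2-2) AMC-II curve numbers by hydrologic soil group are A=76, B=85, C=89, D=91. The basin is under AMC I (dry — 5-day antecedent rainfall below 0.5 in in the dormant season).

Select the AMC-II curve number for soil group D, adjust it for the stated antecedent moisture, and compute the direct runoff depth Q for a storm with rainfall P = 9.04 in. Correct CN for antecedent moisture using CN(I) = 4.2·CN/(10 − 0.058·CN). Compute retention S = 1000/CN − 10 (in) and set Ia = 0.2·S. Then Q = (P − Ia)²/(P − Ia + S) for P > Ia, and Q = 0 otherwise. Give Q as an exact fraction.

NRCS table: gravel roads, soil group D → CN(II) = 91
Adjust CN=91 to AMC I: 4.2·91/(10 − 0.058·91) → (1911/5) ÷ (2361/500) = 63700/787 ≈ 80.940
Retention S: 1000/CN − 10 with CN=80.940 → S = 1500/637 ≈ 2.355 in
Initial abstraction Ia = S/5 = (1500/637)/5 = 300/637 ≈ 0.471 in
Since P=9.040 > Ia=0.471: effective rainfall P−Ia = 136462/15925 in
Q: (136462/15925)² ÷ (173962/15925) = 9310938722/1385172425 in (≈ 6.722 in)

Q = 9310938722/1385172425 in ≈ 6.722 in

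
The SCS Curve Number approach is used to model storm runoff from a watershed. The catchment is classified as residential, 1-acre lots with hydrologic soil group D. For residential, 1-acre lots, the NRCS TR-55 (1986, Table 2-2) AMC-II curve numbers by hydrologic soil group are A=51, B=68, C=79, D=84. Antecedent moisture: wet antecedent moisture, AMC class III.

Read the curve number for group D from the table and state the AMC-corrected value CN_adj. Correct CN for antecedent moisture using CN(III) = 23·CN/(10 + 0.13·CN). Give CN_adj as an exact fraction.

CN_adj = 48300/523 ≈ 92.352

NRCS table: residential, 1-acre lots, soil group D → CN(II) = 84
Adjust CN=84 to AMC III: 23·84/(10 + 0.13·84) → 1932 ÷ (523/25) = 48300/523 ≈ 92.352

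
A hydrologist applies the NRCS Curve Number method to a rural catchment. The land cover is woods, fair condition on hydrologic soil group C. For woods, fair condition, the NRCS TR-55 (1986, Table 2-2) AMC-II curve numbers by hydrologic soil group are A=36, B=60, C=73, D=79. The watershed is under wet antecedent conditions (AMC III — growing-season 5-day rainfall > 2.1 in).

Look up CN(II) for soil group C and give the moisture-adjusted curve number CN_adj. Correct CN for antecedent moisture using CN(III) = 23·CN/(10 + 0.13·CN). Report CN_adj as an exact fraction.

NRCS table: woods, fair condition, soil group C → CN(II) = 73
Adjust CN=73 to AMC III: 23·73/(10 + 0.13·73) → 1679 ÷ (1949/100) = 167900/1949 ≈ 86.147

CN_adj = 167900/1949 ≈ 86.147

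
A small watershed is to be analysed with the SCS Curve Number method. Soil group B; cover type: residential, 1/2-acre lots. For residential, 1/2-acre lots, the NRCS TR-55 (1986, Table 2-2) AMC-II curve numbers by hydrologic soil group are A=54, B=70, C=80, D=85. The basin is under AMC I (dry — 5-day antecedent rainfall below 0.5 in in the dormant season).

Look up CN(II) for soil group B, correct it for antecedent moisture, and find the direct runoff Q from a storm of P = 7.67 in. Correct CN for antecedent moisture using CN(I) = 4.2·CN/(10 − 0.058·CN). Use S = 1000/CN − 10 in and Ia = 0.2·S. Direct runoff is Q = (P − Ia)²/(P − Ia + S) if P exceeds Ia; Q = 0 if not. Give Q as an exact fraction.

NRCS table: residential, 1/2-acre lots, soil group B → CN(II) = 70
CN(I) from CN(II)=70: (4.2·70)/(10 − 0.058·70) = 4900/99 ≈ 49.495
Retention S: 1000/CN − 10 with CN=49.495 → S = 500/49 ≈ 10.204 in
Ia = 0.2·(500/49) = 100/49 in ≈ 2.041 in
Excess rainfall: 7.670 − 2.041 = 5.629 in; P > Ia so Q > 0
Q: (27583/4900)² ÷ (77583/4900) = 760821889/380156700 in (≈ 2.001 in)

Q = 760821889/380156700 in ≈ 2.001 in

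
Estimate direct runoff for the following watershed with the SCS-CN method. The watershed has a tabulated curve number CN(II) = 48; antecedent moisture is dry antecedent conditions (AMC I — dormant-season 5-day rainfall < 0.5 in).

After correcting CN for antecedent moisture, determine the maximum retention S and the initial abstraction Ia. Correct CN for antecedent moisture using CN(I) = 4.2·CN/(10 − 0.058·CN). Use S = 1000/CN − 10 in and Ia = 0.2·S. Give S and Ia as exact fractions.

S = 1625/63 in ≈ 25.794 in; Ia = 325/63 in ≈ 5.159 in

Adjust CN=48 to AMC I: 4.2·48/(10 − 0.058·48) → (1008/5) ÷ (902/125) = 12600/451 ≈ 27.938
Retention S: 1000/CN − 10 with CN=27.938 → S = 1625/63 ≈ 25.794 in
Ia = 0.2·(1625/63) = 325/63 in ≈ 5.159 in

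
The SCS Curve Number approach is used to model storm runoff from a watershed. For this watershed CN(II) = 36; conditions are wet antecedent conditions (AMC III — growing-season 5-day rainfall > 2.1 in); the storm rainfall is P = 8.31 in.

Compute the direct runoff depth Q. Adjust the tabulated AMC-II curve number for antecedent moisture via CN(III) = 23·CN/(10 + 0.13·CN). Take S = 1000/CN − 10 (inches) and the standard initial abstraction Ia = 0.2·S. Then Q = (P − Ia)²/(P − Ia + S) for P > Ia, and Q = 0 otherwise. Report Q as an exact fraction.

CN(III) from CN(II)=36: (23·36)/(10 + 0.13·36) = 20700/367 ≈ 56.403
S = 1000/(20700/367) − 10 = 1600/207 in ≈ 7.729 in
Initial abstraction Ia = S/5 = (1600/207)/5 = 320/207 ≈ 1.546 in
P − Ia = 8.310 − 1.546 = 140017/20700 ≈ 6.764 in (> 0, runoff occurs)
Runoff Q = (P−Ia)²/(P−Ia+S) = (6.764)²/(6.764+7.729) = 19604760289/6210351900 ≈ 3.157 in

Q = 19604760289/6210351900 in ≈ 3.157 in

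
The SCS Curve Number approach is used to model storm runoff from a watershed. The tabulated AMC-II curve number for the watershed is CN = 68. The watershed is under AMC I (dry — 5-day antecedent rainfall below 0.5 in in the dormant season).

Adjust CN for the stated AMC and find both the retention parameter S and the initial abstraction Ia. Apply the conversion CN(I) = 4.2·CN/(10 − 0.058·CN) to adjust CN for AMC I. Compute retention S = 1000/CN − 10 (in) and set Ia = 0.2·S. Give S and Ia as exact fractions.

Dry (AMC I): CN(I) = 4.2·68/(10 − 0.058·68) = (1428/5)/(757/125) = 35700/757 ≈ 47.160
Max retention: S = 1000/(35700/757) − 10 = 4000/357 in (≈ 11.204 in)
Ia = 0.2·(4000/357) = 800/357 in ≈ 2.241 in

S = 4000/357 in ≈ 11.204 in; Ia = 800/357 in ≈ 2.241 in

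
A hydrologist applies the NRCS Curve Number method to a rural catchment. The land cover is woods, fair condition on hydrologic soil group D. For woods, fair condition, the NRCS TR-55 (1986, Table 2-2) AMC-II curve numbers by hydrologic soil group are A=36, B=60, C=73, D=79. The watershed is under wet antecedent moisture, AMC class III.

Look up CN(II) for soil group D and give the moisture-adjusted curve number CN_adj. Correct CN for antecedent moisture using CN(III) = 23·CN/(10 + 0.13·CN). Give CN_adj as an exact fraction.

CN_adj = 181700/2027 ≈ 89.640

NRCS table: woods, fair condition, soil group D → CN(II) = 79
CN(III) from CN(II)=79: (23·79)/(10 + 0.13·79) = 181700/2027 ≈ 89.640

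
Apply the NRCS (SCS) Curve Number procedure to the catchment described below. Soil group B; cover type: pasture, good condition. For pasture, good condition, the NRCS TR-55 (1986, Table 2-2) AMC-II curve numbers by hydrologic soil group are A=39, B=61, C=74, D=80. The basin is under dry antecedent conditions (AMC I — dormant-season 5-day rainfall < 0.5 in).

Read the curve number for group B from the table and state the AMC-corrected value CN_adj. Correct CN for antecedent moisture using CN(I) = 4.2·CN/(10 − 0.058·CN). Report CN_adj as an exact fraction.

CN_adj = 42700/1077 ≈ 39.647

NRCS table: pasture, good condition, soil group B → CN(II) = 61
Adjust CN=61 to AMC I: 4.2·61/(10 − 0.058·61) → (1281/5) ÷ (3231/500) = 42700/1077 ≈ 39.647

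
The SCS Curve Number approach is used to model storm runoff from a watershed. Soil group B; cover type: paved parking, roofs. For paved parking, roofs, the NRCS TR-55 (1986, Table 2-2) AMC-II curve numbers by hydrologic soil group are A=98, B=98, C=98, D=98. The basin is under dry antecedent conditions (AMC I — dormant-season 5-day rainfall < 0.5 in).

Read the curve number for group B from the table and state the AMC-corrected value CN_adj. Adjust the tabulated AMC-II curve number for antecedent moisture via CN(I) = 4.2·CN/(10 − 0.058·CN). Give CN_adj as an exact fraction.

NRCS table: paved parking, roofs, soil group B → CN(II) = 98
Adjust CN=98 to AMC I: 4.2·98/(10 − 0.058·98) → (2058/5) ÷ (1079/250) = 102900/1079 ≈ 95.366

CN_adj = 102900/1079 ≈ 95.366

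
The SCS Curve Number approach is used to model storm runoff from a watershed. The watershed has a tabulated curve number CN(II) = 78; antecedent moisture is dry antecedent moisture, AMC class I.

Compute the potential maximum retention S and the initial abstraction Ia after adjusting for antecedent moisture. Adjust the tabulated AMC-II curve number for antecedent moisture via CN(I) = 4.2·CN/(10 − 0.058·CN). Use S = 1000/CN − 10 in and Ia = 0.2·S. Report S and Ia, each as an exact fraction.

Dry (AMC I): CN(I) = 4.2·78/(10 − 0.058·78) = (1638/5)/(1369/250) = 81900/1369 ≈ 59.825
Max retention: S = 1000/(81900/1369) − 10 = 5500/819 in (≈ 6.716 in)
Ia = 0.2·(5500/819) = 1100/819 in ≈ 1.343 in

S = 5500/819 in ≈ 6.716 in; Ia = 1100/819 in ≈ 1.343 in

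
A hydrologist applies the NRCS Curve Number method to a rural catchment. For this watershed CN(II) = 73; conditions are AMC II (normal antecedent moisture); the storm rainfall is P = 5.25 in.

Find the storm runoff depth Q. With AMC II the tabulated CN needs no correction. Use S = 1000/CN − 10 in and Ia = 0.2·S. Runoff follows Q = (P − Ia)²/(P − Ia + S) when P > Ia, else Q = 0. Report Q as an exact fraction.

AMC II — tabulated CN = 73 applies directly.
S = 1000/73 − 10 = 270/73 in ≈ 3.699 in
Ia = 0.2·(270/73) = 54/73 in ≈ 0.740 in
Excess rainfall: 5.250 − 0.740 = 4.510 in; P > Ia so Q > 0
Q: (1317/292)² ÷ (2397/292) = 578163/233308 in (≈ 2.478 in)

Q = 578163/233308 in ≈ 2.478 in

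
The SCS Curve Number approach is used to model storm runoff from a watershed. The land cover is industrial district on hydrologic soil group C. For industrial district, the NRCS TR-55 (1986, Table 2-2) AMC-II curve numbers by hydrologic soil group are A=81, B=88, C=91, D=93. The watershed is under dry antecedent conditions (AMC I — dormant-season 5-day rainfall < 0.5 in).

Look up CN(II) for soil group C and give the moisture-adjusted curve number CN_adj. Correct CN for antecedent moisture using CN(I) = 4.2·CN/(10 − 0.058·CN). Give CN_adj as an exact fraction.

NRCS table: industrial district, soil group C → CN(II) = 91
CN(I) from CN(II)=91: (4.2·91)/(10 − 0.058·91) = 63700/787 ≈ 80.940

CN_adj = 63700/787 ≈ 80.940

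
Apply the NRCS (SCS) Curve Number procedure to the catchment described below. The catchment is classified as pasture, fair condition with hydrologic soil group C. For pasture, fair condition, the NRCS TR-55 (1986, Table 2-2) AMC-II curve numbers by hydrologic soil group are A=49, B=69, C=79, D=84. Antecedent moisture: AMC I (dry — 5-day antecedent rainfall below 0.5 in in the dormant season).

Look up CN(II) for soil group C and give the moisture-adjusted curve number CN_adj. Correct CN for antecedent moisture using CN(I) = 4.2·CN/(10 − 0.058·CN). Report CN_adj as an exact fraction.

NRCS table: pasture, fair condition, soil group C → CN(II) = 79
CN(I) from CN(II)=79: (4.2·79)/(10 − 0.058·79) = 7900/129 ≈ 61.240

CN_adj = 7900/129 ≈ 61.240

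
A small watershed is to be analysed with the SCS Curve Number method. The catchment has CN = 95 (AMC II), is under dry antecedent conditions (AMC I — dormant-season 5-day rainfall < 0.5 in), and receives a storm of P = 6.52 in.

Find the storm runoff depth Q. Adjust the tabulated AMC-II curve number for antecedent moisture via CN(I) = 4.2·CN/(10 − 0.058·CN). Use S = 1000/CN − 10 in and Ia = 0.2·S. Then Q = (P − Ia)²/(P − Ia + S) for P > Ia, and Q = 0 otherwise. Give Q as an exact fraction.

Dry (AMC I): CN(I) = 4.2·95/(10 − 0.058·95) = 399/(449/100) = 39900/449 ≈ 88.864
Retention S: 1000/CN − 10 with CN=88.864 → S = 500/399 ≈ 1.253 in
Ia = 0.2S: 0.2·1.253 = 0.251 in (exactly 100/399)
P − Ia = 6.520 − 0.251 = 62537/9975 ≈ 6.269 in (> 0, runoff occurs)
Runoff Q = (P−Ia)²/(P−Ia+S) = (6.269)²/(6.269+1.253) = 3910876369/748494075 ≈ 5.225 in

Q = 3910876369/748494075 in ≈ 5.225 in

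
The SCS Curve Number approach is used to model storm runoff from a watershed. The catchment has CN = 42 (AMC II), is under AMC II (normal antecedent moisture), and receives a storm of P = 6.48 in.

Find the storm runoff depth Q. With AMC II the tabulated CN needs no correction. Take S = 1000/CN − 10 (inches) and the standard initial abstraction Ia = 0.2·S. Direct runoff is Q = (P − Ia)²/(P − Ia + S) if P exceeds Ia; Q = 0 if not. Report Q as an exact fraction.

Q = 1905152/2415525 in ≈ 0.789 in

Average conditions: CN = 42 (no AMC adjustment).
S = 1000/42 − 10 = 290/21 in ≈ 13.810 in
Initial abstraction Ia = S/5 = (290/21)/5 = 58/21 ≈ 2.762 in
Since P=6.480 > Ia=2.762: effective rainfall P−Ia = 1952/525 in
Q: (1952/525)² ÷ (9202/525) = 1905152/2415525 in (≈ 0.789 in)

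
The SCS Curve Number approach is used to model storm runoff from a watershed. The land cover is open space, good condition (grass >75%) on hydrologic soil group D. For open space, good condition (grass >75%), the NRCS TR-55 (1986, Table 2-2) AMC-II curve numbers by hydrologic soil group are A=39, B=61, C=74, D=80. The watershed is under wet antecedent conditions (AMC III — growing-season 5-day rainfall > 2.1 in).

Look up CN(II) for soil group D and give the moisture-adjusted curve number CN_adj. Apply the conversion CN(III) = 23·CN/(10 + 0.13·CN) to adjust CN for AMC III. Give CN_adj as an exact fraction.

CN_adj = 4600/51 ≈ 90.196

NRCS table: open space, good condition (grass >75%), soil group D → CN(II) = 80
Wet (AMC III): CN(III) = 23·80/(10 + 0.13·80) = 1840/(102/5) = 4600/51 ≈ 90.196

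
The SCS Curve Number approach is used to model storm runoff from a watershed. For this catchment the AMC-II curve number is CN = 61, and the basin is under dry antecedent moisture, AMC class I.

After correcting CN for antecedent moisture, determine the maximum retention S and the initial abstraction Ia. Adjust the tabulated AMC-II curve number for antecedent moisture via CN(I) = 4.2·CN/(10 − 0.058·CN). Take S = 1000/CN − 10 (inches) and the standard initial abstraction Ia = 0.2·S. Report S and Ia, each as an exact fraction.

CN(I) from CN(II)=61: (4.2·61)/(10 − 0.058·61) = 42700/1077 ≈ 39.647
S = 1000/(42700/1077) − 10 = 6500/427 in ≈ 15.222 in
Ia = 0.2·(6500/427) = 1300/427 in ≈ 3.044 in

S = 6500/427 in ≈ 15.222 in; Ia = 1300/427 in ≈ 3.044 in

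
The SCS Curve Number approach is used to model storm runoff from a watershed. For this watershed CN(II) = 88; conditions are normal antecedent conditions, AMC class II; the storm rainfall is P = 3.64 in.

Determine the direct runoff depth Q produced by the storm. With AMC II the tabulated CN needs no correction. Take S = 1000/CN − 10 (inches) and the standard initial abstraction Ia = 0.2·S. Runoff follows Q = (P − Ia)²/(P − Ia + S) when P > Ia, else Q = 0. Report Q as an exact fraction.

Q = 857476/357775 in ≈ 2.397 in

CN(II) = 88; AMC II needs no correction.
S = 1000/88 − 10 = 15/11 in ≈ 1.364 in
Initial abstraction Ia = S/5 = (15/11)/5 = 3/11 ≈ 0.273 in
Excess rainfall: 3.640 − 0.273 = 3.367 in; P > Ia so Q > 0
Q = (926/275)²/((926/275) + 15/11) = (857476/75625)/(1301/275) = 857476/357775 in ≈ 2.397 in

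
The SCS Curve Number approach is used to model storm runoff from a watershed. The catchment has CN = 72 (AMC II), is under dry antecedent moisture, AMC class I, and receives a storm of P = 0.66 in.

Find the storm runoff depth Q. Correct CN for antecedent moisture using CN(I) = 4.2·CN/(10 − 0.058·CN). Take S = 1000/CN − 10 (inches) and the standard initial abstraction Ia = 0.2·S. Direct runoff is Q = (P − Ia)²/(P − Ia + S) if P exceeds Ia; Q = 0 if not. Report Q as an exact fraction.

Dry (AMC I): CN(I) = 4.2·72/(10 − 0.058·72) = (1512/5)/(728/125) = 675/13 ≈ 51.923
S = 1000/(675/13) − 10 = 250/27 in ≈ 9.259 in
Ia = 0.2·(250/27) = 50/27 in ≈ 1.852 in
P = 0.660 ≤ Ia = 1.852 in: entire storm abstracted, Q = 0.

Q = 0 in ≈ 0.000 in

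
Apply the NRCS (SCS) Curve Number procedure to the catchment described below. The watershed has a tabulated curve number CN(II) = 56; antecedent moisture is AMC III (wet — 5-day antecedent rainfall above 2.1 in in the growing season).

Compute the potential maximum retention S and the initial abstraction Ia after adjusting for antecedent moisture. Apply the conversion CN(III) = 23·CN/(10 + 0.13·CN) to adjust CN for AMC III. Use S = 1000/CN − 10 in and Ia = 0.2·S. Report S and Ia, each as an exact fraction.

CN(III) from CN(II)=56: (23·56)/(10 + 0.13·56) = 4025/54 ≈ 74.537
S = 1000/(4025/54) − 10 = 550/161 in ≈ 3.416 in
Initial abstraction Ia = S/5 = (550/161)/5 = 110/161 ≈ 0.683 in

S = 550/161 in ≈ 3.416 in; Ia = 110/161 in ≈ 0.683 in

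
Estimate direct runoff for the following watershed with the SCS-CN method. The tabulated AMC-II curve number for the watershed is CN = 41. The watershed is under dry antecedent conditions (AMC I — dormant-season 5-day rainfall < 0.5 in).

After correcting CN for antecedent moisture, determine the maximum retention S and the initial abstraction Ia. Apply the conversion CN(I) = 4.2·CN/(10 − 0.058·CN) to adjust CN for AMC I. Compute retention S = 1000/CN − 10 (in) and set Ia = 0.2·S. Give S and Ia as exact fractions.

S = 29500/861 in ≈ 34.262 in; Ia = 5900/861 in ≈ 6.852 in

CN(I) from CN(II)=41: (4.2·41)/(10 − 0.058·41) = 86100/3811 ≈ 22.592
Max retention: S = 1000/(86100/3811) − 10 = 29500/861 in (≈ 34.262 in)
Ia = 0.2S: 0.2·34.262 = 6.852 in (exactly 5900/861)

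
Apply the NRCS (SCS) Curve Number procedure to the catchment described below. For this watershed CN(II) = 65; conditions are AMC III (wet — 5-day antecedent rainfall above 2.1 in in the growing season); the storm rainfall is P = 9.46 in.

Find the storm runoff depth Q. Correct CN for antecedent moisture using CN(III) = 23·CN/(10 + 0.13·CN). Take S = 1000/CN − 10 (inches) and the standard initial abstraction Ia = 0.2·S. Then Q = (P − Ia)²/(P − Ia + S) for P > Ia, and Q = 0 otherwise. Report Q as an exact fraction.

Adjust CN=65 to AMC III: 23·65/(10 + 0.13·65) → 1495 ÷ (369/20) = 29900/369 ≈ 81.030
S = 1000/(29900/369) − 10 = 700/299 in ≈ 2.341 in
Initial abstraction Ia = S/5 = (700/299)/5 = 140/299 ≈ 0.468 in
Since P=9.460 > Ia=0.468: effective rainfall P−Ia = 134427/14950 in
Runoff Q = (P−Ia)²/(P−Ia+S) = (8.992)²/(8.992+2.341) = 18070618329/2532933650 ≈ 7.134 in

Q = 18070618329/2532933650 in ≈ 7.134 in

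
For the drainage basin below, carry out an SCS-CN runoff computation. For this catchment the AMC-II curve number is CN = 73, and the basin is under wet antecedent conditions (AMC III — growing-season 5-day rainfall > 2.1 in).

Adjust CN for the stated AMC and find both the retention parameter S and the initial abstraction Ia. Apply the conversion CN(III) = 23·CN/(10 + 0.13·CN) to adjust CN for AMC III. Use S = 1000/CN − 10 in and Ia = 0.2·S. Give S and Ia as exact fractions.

Wet (AMC III): CN(III) = 23·73/(10 + 0.13·73) = 1679/(1949/100) = 167900/1949 ≈ 86.147
Max retention: S = 1000/(167900/1949) − 10 = 2700/1679 in (≈ 1.608 in)
Initial abstraction Ia = S/5 = (2700/1679)/5 = 540/1679 ≈ 0.322 in

S = 2700/1679 in ≈ 1.608 in; Ia = 540/1679 in ≈ 0.322 in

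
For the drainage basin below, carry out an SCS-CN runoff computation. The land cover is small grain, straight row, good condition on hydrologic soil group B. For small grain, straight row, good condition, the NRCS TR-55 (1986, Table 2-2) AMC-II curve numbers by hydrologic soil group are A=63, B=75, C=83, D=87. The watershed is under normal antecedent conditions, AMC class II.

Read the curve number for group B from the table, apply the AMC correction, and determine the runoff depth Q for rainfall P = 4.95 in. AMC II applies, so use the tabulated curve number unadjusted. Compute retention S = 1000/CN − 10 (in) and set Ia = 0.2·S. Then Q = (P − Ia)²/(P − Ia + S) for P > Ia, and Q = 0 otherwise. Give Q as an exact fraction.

Q = 66049/27420 in ≈ 2.409 in

NRCS table: small grain, straight row, good condition, soil group B → CN(II) = 75
Average conditions: CN = 75 (no AMC adjustment).
S = 1000/75 − 10 = 10/3 in ≈ 3.333 in
Ia = 0.2S: 0.2·3.333 = 0.667 in (exactly 2/3)
Excess rainfall: 4.950 − 0.667 = 4.283 in; P > Ia so Q > 0
Q = (257/60)²/((257/60) + 10/3) = (66049/3600)/(457/60) = 66049/27420 in ≈ 2.409 in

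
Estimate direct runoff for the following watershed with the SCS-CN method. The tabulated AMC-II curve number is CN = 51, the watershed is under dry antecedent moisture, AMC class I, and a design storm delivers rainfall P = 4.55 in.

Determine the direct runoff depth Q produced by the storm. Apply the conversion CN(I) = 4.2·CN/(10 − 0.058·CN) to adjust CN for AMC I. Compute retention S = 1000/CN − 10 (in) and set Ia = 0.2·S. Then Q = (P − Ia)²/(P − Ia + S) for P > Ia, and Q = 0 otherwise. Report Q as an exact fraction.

Dry (AMC I): CN(I) = 4.2·51/(10 − 0.058·51) = (1071/5)/(3521/500) = 15300/503 ≈ 30.417
S = 1000/(15300/503) − 10 = 3500/153 in ≈ 22.876 in
Initial abstraction Ia = S/5 = (3500/153)/5 = 700/153 ≈ 4.575 in
P = 4.550 ≤ Ia = 4.575 in: entire storm abstracted, Q = 0.

Q = 0 in ≈ 0.000 in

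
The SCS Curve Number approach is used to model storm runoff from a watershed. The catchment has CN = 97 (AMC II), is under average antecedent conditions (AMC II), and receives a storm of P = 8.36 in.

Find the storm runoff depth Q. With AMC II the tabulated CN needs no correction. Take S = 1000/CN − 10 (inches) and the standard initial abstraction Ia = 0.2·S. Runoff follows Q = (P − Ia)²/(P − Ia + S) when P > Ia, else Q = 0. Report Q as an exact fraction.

CN(II) = 97; AMC II needs no correction.
Retention S: 1000/CN − 10 with CN=97.000 → S = 30/97 ≈ 0.309 in
Ia = 0.2·(30/97) = 6/97 in ≈ 0.062 in
P − Ia = 8.360 − 0.062 = 20123/2425 ≈ 8.298 in (> 0, runoff occurs)
Q = (20123/2425)²/((20123/2425) + 30/97) = (404935129/5880625)/(20873/2425) = 404935129/50617025 in ≈ 8.000 in

Q = 404935129/50617025 in ≈ 8.000 in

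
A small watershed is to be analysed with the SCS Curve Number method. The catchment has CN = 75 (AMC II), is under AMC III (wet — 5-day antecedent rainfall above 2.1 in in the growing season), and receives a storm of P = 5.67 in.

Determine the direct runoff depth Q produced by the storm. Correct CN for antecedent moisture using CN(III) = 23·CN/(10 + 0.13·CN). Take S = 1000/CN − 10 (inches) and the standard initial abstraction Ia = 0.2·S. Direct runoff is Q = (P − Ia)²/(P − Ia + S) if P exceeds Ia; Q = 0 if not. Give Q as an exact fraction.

Adjust CN=75 to AMC III: 23·75/(10 + 0.13·75) → 1725 ÷ (79/4) = 6900/79 ≈ 87.342
Max retention: S = 1000/(6900/79) − 10 = 100/69 in (≈ 1.449 in)
Initial abstraction Ia = S/5 = (100/69)/5 = 20/69 ≈ 0.290 in
Since P=5.670 > Ia=0.290: effective rainfall P−Ia = 37123/6900 in
Runoff Q = (P−Ia)²/(P−Ia+S) = (5.380)²/(5.380+1.449) = 1378117129/325148700 ≈ 4.238 in

Q = 1378117129/325148700 in ≈ 4.238 in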